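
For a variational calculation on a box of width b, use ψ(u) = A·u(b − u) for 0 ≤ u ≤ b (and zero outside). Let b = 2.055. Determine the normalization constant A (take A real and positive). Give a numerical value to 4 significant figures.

A ≈ 0.9048

Require ∫ |ψ|² du = 1 over the whole domain.
The integral (without the A² prefactor) comes out to b^5/30.
Setting this equal to 1 gives A² = 1/(b^5/30).
Plugging in b = 2.055 yields A = 0.90476.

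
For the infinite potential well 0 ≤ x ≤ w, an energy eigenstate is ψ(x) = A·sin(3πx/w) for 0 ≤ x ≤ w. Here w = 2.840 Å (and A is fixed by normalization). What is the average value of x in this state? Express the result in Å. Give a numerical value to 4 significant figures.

By definition ⟨x⟩ = ∫ x |ψ(x)|² dx.
Since the A² factors cancel between numerator and denominator, ⟨x⟩ = w/2.
Putting w = 2.840 gives 1.4200.

⟨x⟩ ≈ 1.420 Å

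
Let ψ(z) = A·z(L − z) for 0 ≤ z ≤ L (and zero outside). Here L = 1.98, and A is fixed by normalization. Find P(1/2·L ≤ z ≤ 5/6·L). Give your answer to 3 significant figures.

P = ∫_{1/2·L}^{5/6·L} |ψ(z)|² dz.
The normalization integral ∫|ψ|²dz over the whole domain equals L^5/30·A², and A² cancels in the ratio.
Substituting u = z/L, A² and the length scale cancel in the ratio: P = ∫_{1/2}^{5/6} u^2·(1 - u)^2 du / ∫_{0}^{1} u^2·(1 - u)^2 du.
An antiderivative of u^2·(1 - u)^2 is u^3·(6·u^2 - 15·u + 10)/30; evaluating from 1/2 to 5/6 gives ≈ 0.015484, while the full integral is 1/30.
Evaluating gives P = 301/648.

P ≈ 0.465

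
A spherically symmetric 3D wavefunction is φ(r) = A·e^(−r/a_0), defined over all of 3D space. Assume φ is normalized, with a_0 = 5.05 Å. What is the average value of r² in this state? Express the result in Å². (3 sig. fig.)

⟨r²⟩ = ∫ r^2 |φ|² 4πr² dr over the full domain.
Using ∫₀^∞ rⁿ e^(−αr) dr = n!/αⁿ⁺¹, since the A² factors cancel between numerator and denominator, ⟨r²⟩ = 3·a_0^2.
With a_0 = 5.05, ⟨r^2⟩ = 76.51.

⟨r^2⟩ ≈ 76.5 Å^2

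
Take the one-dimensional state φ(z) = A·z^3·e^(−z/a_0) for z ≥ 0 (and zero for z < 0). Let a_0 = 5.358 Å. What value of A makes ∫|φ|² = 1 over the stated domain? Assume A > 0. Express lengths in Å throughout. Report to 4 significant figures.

A ≈ 0.001184 Å^(-7/2)

We need A² ∫|f|² dz = 1, taking the integral from 0 to ∞.
The integral (without the A² prefactor) comes out to 45·a_0^7/8.
Plugging in a_0 = 5.358 yields A = 0.0011842.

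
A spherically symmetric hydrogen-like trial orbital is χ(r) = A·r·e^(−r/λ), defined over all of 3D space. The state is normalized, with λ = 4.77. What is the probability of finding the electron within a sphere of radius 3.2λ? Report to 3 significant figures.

P ≈ 0.765

Integrate the radial probability density 4πr²|χ|² over r ≤ 3.2λ.
Normalization gives A² = 1/(3·π·λ^5).
Let u = r/λ; then A², 4π and the length scale all cancel, so P = ∫_{0}^{3.2} u^4·e^(-2·u) du ÷ ∫_{0}^{∞} u^4·e^(-2·u) du.
Using ∫ u^4·e^(-2·u) du = -(u^4/2 + u^3 + 3·u^2/2 + 3·u/2 + 3/4)·e^(-2·u), the numerator is ≈ 0.57370 and the denominator is 3/4.
This evaluates to P = 0.7649.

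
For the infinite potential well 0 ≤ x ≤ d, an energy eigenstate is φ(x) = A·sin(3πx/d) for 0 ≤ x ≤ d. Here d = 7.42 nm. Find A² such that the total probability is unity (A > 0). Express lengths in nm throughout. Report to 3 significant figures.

Require ∫ |φ|² dx = 1 over the whole domain.
Carrying out the integral gives A² · d/2.
So A² = (d/2)^(−1).
With d = 7.42: A² = 0.2695 and A = 0.5192.

A^2 ≈ 0.270 nm^(-1)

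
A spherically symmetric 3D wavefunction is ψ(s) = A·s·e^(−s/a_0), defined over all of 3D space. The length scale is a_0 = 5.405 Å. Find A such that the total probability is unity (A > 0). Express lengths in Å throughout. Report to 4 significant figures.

We need A² ∫|f|² 4πs² ds = 1, taking the integral from 0 to ∞.
In 3D with spherical symmetry the volume element is 4πs² ds.
Recall ∫₀^∞ s^m e^(−s/β) ds = m!·β^(m+1), with ψ = A·s·e^(−s/a_0), the integral evaluates to A²·[3·π·a_0^5].
Setting this equal to 1 gives A² = 1/(3·π·a_0^5).
Plugging in a_0 = 5.405 yields A = 0.0047960.

A ≈ 0.004796 Å^(-5/2)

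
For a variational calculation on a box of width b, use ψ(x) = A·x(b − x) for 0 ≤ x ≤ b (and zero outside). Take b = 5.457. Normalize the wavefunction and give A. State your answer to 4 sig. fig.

A ≈ 0.07874

Require ∫ |ψ|² dx = 1 over the whole domain.
Expanding the polynomial and integrating term by term, the integral (without the A² prefactor) comes out to b^5/30.
Hence A² = 1/[b^5/30].
Plugging in b = 5.457 yields A = 0.078736.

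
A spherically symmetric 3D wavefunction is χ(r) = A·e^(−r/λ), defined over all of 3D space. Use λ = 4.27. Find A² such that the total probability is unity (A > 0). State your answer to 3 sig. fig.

A^2 ≈ 0.00409

Normalization requires ∫|χ|² 4πr² dr = 1, integrated from 0 to ∞.
In 3D with spherical symmetry the volume element is 4πr² dr.
The integral (without the A² prefactor) comes out to π·λ^3.
Hence A² = 1/[π·λ^3].
With λ = 4.27: A² = 0.004089 and A = 0.06394.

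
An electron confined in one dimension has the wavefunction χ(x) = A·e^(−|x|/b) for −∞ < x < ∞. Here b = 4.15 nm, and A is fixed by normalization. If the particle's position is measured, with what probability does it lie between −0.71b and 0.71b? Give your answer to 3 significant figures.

The probability is P = ∫ |χ|² dx over [−0.71b, 0.71b].
Since A² = 1/(b), this is the region integral divided by the full normalization integral.
By symmetry take twice the x ≥ 0 contribution in numerator and denominator; the 2's cancel. Substituting u = x/b, A² and the length scale cancel in the ratio: P = ∫_{0}^{0.71} e^(-2·u) du / ∫_{0}^{∞} e^(-2·u) du.
Using ∫ e^(-2·u) du = -e^(-2·u)/2, the numerator is 1/2 - e^(-71/50)/2 and the denominator is 1/2.
The result is P = 0.7583.

P ≈ 0.758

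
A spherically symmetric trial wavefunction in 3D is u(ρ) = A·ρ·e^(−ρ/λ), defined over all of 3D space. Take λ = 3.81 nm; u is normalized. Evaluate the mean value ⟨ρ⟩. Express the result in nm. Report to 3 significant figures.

⟨ρ⟩ ≈ 9.53 nm

⟨ρ⟩ = ∫ ρ |u|² 4πρ² dρ over the full domain.
Evaluating both integrals, ⟨ρ⟩ = 5·λ/2.
With λ = 3.81, ⟨ρ⟩ = 9.525.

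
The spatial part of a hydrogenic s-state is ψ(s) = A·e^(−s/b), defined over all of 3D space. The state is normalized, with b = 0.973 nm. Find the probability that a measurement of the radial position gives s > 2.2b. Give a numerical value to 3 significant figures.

P = ∫ |ψ|² 4πs² ds over s > 2.2b.
Normalization gives A² = 1/(π·b^3).
In terms of u = s/b (A², 4π and the length scale all cancel between numerator and denominator), P = [∫_{2.2}^{∞} u^2·e^(-2·u) du] / [∫_{0}^{∞} u^2·e^(-2·u) du].
Using ∫ u^2·e^(-2·u) du = -(2·u^2 + 2·u + 1)·e^(-2·u)/4, the numerator is 377·e^(-22/5)/100 and the denominator is 1/4.
The region integral divided by the full integral gives P = 0.1851.

P ≈ 0.185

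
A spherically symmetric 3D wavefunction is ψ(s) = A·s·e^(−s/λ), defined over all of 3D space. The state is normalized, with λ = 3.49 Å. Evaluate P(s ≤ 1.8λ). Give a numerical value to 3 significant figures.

With dV = 4πs²ds, the probability is ∫|ψ|² dV over s ≤ 1.8λ.
A² is fixed by ∫₀^∞ 4πs²|ψ|² ds = 1, i.e. A² = (3·π·λ^5)^(−1).
Substituting u = s/λ, A², 4π and the length scale all cancel in the ratio: P = ∫_{0}^{1.8} u^4·e^(-2·u) du / ∫_{0}^{∞} u^4·e^(-2·u) du.
An antiderivative of u^4·e^(-2·u) is -(u^4/2 + u^3 + 3·u^2/2 + 3·u/2 + 3/4)·e^(-2·u); evaluating from 0 to 1.8 gives ≈ 0.22017, while the full integral is 3/4.
This evaluates to P = 0.2936.

P ≈ 0.294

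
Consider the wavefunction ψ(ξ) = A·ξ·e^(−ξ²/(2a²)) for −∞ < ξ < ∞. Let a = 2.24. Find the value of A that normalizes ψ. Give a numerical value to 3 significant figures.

We need A² ∫|f|² dξ = 1, taking the integral from −∞ to ∞.
Differentiating ∫e^(−αξ²) dξ = √(π/α) under α to get the higher moments, with ψ = A·ξ·e^(−ξ²/(2a²)), the integral evaluates to A²·[√(π)·a^3/2].
Plugging in a = 2.24 yields A = 0.3169.

A ≈ 0.317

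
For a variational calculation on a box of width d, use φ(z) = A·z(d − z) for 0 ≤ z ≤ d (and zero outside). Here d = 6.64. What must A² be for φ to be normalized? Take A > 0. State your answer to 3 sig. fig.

A^2 ≈ 0.00232

Normalization requires ∫|φ|² dz = 1, integrated from 0 to d.
Expanding the polynomial and integrating term by term, with φ = A·z(d − z), the integral evaluates to A²·[d^5/30].
Hence A² = 1/[d^5/30].
Substituting d = 6.64 gives A² = 0.002324, so A = 0.04821.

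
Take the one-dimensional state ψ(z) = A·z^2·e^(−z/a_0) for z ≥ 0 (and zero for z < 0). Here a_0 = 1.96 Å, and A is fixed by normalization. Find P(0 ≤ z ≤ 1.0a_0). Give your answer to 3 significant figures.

The probability is P = ∫ |ψ|² dz over [0, 1.0a_0].
Since A² = 1/(3·a_0^5/4), this is the region integral divided by the full normalization integral.
Substituting u = z/a_0, A² and the length scale cancel in the ratio: P = ∫_{0}^{1.0} u^4·e^(-2·u) du / ∫_{0}^{∞} u^4·e^(-2·u) du.
With ∫ u^4·e^(-2·u) du = -(u^4/2 + u^3 + 3·u^2/2 + 3·u/2 + 3/4)·e^(-2·u) + C, the region integral is 3/4 - 21·e^(-2)/4 and the full one is 3/4.
The result is P = 0.05265.

P ≈ 0.0527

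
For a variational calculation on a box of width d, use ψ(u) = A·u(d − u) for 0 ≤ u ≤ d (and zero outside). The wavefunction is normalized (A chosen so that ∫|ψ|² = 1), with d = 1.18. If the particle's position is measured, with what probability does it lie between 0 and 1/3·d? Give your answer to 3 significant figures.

P = ∫_{0}^{1/3·d} |ψ(u)|² du.
With A² fixed by ∫|ψ|² = 1, i.e. A² = (d^5/30)^(−1), substitute and integrate.
Substituting t = u/d, A² and the length scale cancel in the ratio: P = ∫_{0}^{1/3} t^2·(1 - t)^2 dt / ∫_{0}^{1} t^2·(1 - t)^2 dt.
An antiderivative of t^2·(1 - t)^2 is t^3·(6·t^2 - 15·t + 10)/30; evaluating from 0 to 1/3 gives 17/2430, while the full integral is 1/30.
Evaluating gives P = 17/81.

P ≈ 0.210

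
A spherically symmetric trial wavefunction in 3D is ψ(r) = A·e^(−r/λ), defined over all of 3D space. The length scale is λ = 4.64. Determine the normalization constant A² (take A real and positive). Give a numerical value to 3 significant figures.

A^2 ≈ 0.00319

We need A² ∫|f|² 4πr² dr = 1, taking the integral from 0 to ∞.
Carrying out the integral gives A² · π·λ^3.
Hence A² = 1/[π·λ^3].
With λ = 4.64: A² = 0.003186 and A = 0.05645.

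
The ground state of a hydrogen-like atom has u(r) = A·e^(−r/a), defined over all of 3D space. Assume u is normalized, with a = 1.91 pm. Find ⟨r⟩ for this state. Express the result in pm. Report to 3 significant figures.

By definition ⟨r⟩ = ∫ r |u(r)|² 4πr² dr.
Since the A² factors cancel between numerator and denominator, ⟨r⟩ = 3·a/2.
With a = 1.91, ⟨r⟩ = 2.865.

⟨r⟩ ≈ 2.87 pm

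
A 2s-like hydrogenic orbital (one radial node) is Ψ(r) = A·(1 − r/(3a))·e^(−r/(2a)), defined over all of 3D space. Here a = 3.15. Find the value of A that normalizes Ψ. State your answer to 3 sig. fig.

The normalization condition is ∫|Ψ|² 4πr² dr = 1 from 0 to ∞.
The angular integral contributes 4π, leaving ∫₀^∞ r²|Ψ|² dr.
Recall ∫₀^∞ r^m e^(−r/β) dr = m!·β^(m+1), carrying out the integral gives A² · 8·π·a^3/3.
Hence A² = 1/[8·π·a^3/3].
Substituting a = 3.15 gives A² = 0.003819, so A = 0.06180.

A ≈ 0.0618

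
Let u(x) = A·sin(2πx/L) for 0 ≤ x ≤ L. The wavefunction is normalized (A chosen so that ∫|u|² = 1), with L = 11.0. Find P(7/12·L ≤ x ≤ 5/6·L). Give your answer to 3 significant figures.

The probability is P = ∫ |u|² dx over [7/12·L, 5/6·L].
Since A² = 1/(L/2), this is the region integral divided by the full normalization integral.
Let t = x/L; then A² and the length scale cancel, so P = ∫_{7/12}^{5/6} sin(2·π·t)^2 dt ÷ ∫_{0}^{1} sin(2·π·t)^2 dt.
An antiderivative of sin(2·π·t)^2 is t/2 - sin(4·π·t)/(8·π); evaluating from 7/12 to 5/6 gives √(3)/(8·π) + 1/8, while the full integral is 1/2.
Evaluating gives P = (√(3) + π)/(4·π).

P ≈ 0.388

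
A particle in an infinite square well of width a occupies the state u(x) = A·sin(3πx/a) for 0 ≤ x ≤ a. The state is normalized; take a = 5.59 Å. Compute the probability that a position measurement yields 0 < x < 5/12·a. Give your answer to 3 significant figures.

|u|² is the probability density, so P = ∫_{0}^{5/12·a} |u|² dx.
The normalization integral ∫|u|²dx over the whole domain equals a/2·A², and A² cancels in the ratio.
In terms of t = x/a (A² and the length scale cancel between numerator and denominator), P = [∫_{0}^{5/12} sin(3·π·t)^2 dt] / [∫_{0}^{1} sin(3·π·t)^2 dt].
With ∫ sin(3·π·t)^2 dt = t/2 - sin(6·π·t)/(12·π) + C, the region integral is 5/24 - 1/(12·π) and the full one is 1/2.
The result is P = (-2 + 5·π)/(12·π).

P ≈ 0.364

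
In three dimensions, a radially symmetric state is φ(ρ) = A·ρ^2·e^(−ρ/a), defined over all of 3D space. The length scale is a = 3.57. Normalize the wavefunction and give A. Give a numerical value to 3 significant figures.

The normalization condition is ∫|φ|² 4πρ² dρ = 1 from 0 to ∞.
The angular integral contributes 4π, leaving ∫₀^∞ ρ²|φ|² dρ.
Recall ∫₀^∞ ρ^m e^(−ρ/β) dρ = m!·β^(m+1), carrying out the integral gives A² · 45·π·a^7/2.
Hence A² = 1/[45·π·a^7/2].
With a = 3.57: A² = 0.000001914 and A = 0.001384.

A ≈ 0.00138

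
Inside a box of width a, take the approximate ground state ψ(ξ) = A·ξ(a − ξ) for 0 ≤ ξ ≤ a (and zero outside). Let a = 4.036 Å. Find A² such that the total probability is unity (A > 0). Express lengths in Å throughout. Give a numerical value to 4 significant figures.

A^2 ≈ 0.02801 Å^(-5)

The normalization condition is ∫|ψ|² dξ = 1 from 0 to a.
Expanding the polynomial and integrating term by term, the integral (without the A² prefactor) comes out to a^5/30.
Hence A² = 1/[a^5/30].
Substituting a = 4.036 gives A² = 0.028013, so A = 0.16737.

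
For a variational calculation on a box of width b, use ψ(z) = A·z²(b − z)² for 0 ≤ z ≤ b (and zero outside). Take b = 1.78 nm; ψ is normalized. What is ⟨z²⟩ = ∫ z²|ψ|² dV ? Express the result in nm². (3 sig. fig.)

The expectation value is the |ψ|²-weighted average of z^2: ∫ z^2|ψ|² dz.
Expanding the polynomial and integrating term by term, since the A² factors cancel between numerator and denominator, ⟨z²⟩ = 3·b^2/11.
Putting b = 1.78 gives 0.8641.

⟨z^2⟩ ≈ 0.864 nm^2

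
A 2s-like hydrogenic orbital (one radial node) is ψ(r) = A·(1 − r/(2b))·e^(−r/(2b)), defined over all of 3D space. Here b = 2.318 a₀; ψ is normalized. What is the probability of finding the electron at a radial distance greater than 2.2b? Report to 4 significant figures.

P ≈ 0.9472

Integrate the radial probability density 4πr²|ψ|² over r > 2.2b.
A² is fixed by ∫₀^∞ 4πr²|ψ|² dr = 1, i.e. A² = (8·π·b^3)^(−1).
Let u = r/b; then A², 4π and the length scale all cancel, so P = ∫_{2.2}^{∞} u^2·(1 - u/2)^2·e^(-u) du ÷ ∫_{0}^{∞} u^2·(1 - u/2)^2·e^(-u) du.
An antiderivative of u^2·(1 - u/2)^2·e^(-u) is -(u^4/4 + u^2 + 2·u + 2)·e^(-u); evaluating from 2.2 to ∞ gives ≈ 1.89434, while the full integral is 2.
Taking the ratio yields P = 0.94717.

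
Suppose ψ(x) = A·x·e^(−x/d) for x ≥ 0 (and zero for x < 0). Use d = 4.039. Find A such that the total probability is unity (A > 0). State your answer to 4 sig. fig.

Normalization requires ∫|ψ|² dx = 1, integrated from 0 to ∞.
Carrying out the integral gives A² · d^3/4.
Plugging in d = 4.039 yields A = 0.24639.

A ≈ 0.2464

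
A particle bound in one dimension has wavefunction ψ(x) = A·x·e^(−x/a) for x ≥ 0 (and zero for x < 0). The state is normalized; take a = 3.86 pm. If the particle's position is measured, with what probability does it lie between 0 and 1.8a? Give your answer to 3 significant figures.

The probability is P = ∫ |ψ|² dx over [0, 1.8a].
The normalization integral ∫|ψ|²dx over the whole domain equals a^3/4·A², and A² cancels in the ratio.
Substituting u = x/a, A² and the length scale cancel in the ratio: P = ∫_{0}^{1.8} u^2·e^(-2·u) du / ∫_{0}^{∞} u^2·e^(-2·u) du.
Using ∫ u^2·e^(-2·u) du = -(2·u^2 + 2·u + 1)·e^(-2·u)/4, the numerator is 1/4 - 277·e^(-18/5)/100 and the denominator is 1/4.
Taking the ratio, P = 0.6973.

P ≈ 0.697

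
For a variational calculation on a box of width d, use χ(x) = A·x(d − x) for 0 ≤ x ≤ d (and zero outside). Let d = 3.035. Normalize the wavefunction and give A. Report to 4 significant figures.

A ≈ 0.3413

Normalization requires ∫|χ|² dx = 1, integrated from 0 to d.
∫|χ|² dx = A²·(d^5/30).
So A² = (d^5/30)^(−1).
Substituting d = 3.035 gives A² = 0.11650, so A = 0.34132.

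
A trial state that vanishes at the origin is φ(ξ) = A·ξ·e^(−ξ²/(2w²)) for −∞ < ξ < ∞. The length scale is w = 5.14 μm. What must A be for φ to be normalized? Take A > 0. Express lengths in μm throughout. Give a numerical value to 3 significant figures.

A ≈ 0.0912 μm^(-3/2)

The normalization condition is ∫|φ|² dξ = 1 from −∞ to ∞.
With φ = A·ξ·e^(−ξ²/(2w²)), the integral evaluates to A²·[√(π)·w^3/2].
Hence A² = 1/[√(π)·w^3/2].
Substituting w = 5.14 gives A² = 0.008309, so A = 0.09116.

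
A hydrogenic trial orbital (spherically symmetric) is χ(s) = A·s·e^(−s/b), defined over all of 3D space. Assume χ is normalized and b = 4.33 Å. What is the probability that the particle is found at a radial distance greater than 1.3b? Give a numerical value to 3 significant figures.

Integrate the radial probability density 4πs²|χ|² over s > 1.3b.
Normalization gives A² = 1/(3·π·b^5).
Substituting u = s/b, A², 4π and the length scale all cancel in the ratio: P = ∫_{1.3}^{∞} u^4·e^(-2·u) du / ∫_{0}^{∞} u^4·e^(-2·u) du.
Using ∫ u^4·e^(-2·u) du = -(u^4/2 + u^3 + 3·u^2/2 + 3·u/2 + 3/4)·e^(-2·u), the numerator is ≈ 0.65807 and the denominator is 3/4.
Taking the ratio yields P = 0.8774.

P ≈ 0.877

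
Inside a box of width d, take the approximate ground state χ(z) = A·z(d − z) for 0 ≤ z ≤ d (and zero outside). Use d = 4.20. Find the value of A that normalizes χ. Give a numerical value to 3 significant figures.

A ≈ 0.152

Normalization requires ∫|χ|² dz = 1, integrated from 0 to d.
Carrying out the integral gives A² · d^5/30.
Setting this equal to 1 gives A² = 1/(d^5/30).
Plugging in d = 4.20 yields A = 0.1515.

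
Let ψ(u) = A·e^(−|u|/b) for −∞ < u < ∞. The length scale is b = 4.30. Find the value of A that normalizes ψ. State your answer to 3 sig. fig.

The normalization condition is ∫|ψ|² du = 1 from −∞ to ∞.
With ∫₀^∞ u^0 e^(−αu) du = 0!/α^1, carrying out the integral gives A² · b.
Setting this equal to 1 gives A² = 1/(b).
Substituting b = 4.30 gives A² = 0.2326, so A = 0.4822.

A ≈ 0.482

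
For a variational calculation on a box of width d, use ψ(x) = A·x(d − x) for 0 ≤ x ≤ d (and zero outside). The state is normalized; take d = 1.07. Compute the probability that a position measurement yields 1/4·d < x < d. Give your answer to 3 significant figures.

P = ∫_{1/4·d}^{d} |ψ(x)|² dx.
With A² fixed by ∫|ψ|² = 1, i.e. A² = (d^5/30)^(−1), substitute and integrate.
Let u = x/d; then A² and the length scale cancel, so P = ∫_{1/4}^{1} u^2·(1 - u)^2 du ÷ ∫_{0}^{1} u^2·(1 - u)^2 du.
An antiderivative of u^2·(1 - u)^2 is u^3·(6·u^2 - 15·u + 10)/30; evaluating from 1/4 to 1 gives 153/5120, while the full integral is 1/30.
The result is P = 459/512.

P ≈ 0.896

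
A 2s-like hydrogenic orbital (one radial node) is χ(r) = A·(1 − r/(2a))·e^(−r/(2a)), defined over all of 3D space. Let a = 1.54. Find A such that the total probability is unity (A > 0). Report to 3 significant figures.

A ≈ 0.104

Normalization requires ∫|χ|² 4πr² dr = 1, integrated from 0 to ∞.
(Spherical symmetry: dV = 4πr² dr.)
Using ∫₀^∞ rⁿ e^(−αr) dr = n!/αⁿ⁺¹, the integral (without the A² prefactor) comes out to 8·π·a^3.
Setting this equal to 1 gives A² = 1/(8·π·a^3).
Plugging in a = 1.54 yields A = 0.1044.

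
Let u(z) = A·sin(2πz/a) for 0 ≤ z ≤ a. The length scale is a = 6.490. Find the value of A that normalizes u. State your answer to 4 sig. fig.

A ≈ 0.5551

The normalization condition is ∫|u|² dz = 1 from 0 to a.
∫|u|² dz = A²·(a/2).
Setting this equal to 1 gives A² = 1/(a/2).
Plugging in a = 6.490 yields A = 0.55513.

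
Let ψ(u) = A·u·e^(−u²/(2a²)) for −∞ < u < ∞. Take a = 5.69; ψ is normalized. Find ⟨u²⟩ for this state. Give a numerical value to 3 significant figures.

⟨u^2⟩ ≈ 48.6

By definition ⟨u²⟩ = ∫ u^2 |ψ(u)|² du.
Differentiating ∫e^(−αu²) du = √(π/α) under α to get the higher moments, evaluating both integrals, ⟨u²⟩ = 3·a^2/2.
With a = 5.69, ⟨u^2⟩ = 48.56.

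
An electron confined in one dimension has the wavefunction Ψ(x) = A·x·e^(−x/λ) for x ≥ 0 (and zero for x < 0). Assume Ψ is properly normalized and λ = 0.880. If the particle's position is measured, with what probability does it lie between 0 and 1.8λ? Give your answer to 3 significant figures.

P = ∫_{0}^{1.8λ} |Ψ(x)|² dx.
With A² fixed by ∫|Ψ|² = 1, i.e. A² = (λ^3/4)^(−1), substitute and integrate.
Substituting u = x/λ, A² and the length scale cancel in the ratio: P = ∫_{0}^{1.8} u^2·e^(-2·u) du / ∫_{0}^{∞} u^2·e^(-2·u) du.
Using ∫ u^2·e^(-2·u) du = -(2·u^2 + 2·u + 1)·e^(-2·u)/4, the numerator is 1/4 - 277·e^(-18/5)/100 and the denominator is 1/4.
This works out to P = 0.6973.

P ≈ 0.697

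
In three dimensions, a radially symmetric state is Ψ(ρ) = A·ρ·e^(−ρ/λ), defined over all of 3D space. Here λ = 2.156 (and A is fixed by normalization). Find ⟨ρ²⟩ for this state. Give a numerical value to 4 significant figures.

⟨ρ^2⟩ ≈ 34.86

By definition ⟨ρ²⟩ = ∫ ρ^2 |Ψ(ρ)|² 4πρ² dρ.
With ∫₀^∞ ρ^6 e^(−αρ) dρ = 6!/α^7, since the A² factors cancel between numerator and denominator, ⟨ρ²⟩ = 15·λ^2/2.
With λ = 2.156, ⟨ρ^2⟩ = 34.863.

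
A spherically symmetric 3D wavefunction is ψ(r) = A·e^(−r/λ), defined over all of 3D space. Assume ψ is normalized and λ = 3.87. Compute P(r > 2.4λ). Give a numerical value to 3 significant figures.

P = ∫ |ψ|² 4πr² dr over r > 2.4λ.
The full normalization integral is A²·[π·λ^3] = 1, fixing A².
Substituting u = r/λ, A², 4π and the length scale all cancel in the ratio: P = ∫_{2.4}^{∞} u^2·e^(-2·u) du / ∫_{0}^{∞} u^2·e^(-2·u) du.
An antiderivative of u^2·e^(-2·u) is -(2·u^2 + 2·u + 1)·e^(-2·u)/4; evaluating from 2.4 to ∞ gives 433·e^(-24/5)/100, while the full integral is 1/4.
Taking the ratio yields P = 0.1425.

P ≈ 0.143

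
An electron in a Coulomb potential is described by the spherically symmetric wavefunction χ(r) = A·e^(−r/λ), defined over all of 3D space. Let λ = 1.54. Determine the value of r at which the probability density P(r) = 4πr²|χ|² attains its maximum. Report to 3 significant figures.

The maximum of P(r) = 4πr²|χ|² occurs where its derivative vanishes.
This gives r = λ.
With λ = 1.54, the most probable radial distance is 1.540.

r ≈ 1.54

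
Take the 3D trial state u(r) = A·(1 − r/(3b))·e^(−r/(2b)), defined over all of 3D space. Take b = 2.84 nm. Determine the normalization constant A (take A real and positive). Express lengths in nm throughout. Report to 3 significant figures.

A ≈ 0.0722 nm^(-3/2)

Normalization requires ∫|u|² 4πr² dr = 1, integrated from 0 to ∞.
(Spherical symmetry: dV = 4πr² dr.)
Using ∫₀^∞ rⁿ e^(−αr) dr = n!/αⁿ⁺¹, ∫|u|² 4πr² dr = A²·(8·π·b^3/3).
Setting this equal to 1 gives A² = 1/(8·π·b^3/3).
Substituting b = 2.84 gives A² = 0.005211, so A = 0.07219.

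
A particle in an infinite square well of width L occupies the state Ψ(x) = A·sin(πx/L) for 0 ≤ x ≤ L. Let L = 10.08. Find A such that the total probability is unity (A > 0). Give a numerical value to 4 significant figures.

A ≈ 0.4454

Normalization requires ∫|Ψ|² dx = 1, integrated from 0 to L.
The integral (without the A² prefactor) comes out to L/2.
Substituting L = 10.08 gives A² = 0.19841, so A = 0.44544.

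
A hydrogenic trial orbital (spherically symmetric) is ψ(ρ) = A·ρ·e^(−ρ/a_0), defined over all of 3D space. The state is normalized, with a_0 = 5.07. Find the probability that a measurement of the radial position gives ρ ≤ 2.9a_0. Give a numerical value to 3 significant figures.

Integrate the radial probability density 4πρ²|ψ|² over ρ ≤ 2.9a_0.
A² is fixed by ∫₀^∞ 4πρ²|ψ|² dρ = 1, i.e. A² = (3·π·a_0^5)^(−1).
Let u = ρ/a_0; then A², 4π and the length scale all cancel, so P = ∫_{0}^{2.9} u^4·e^(-2·u) du ÷ ∫_{0}^{∞} u^4·e^(-2·u) du.
With ∫ u^4·e^(-2·u) du = -(u^4/2 + u^3 + 3·u^2/2 + 3·u/2 + 3/4)·e^(-2·u) + C, the region integral is ≈ 0.51546 and the full one is 3/4.
The region integral divided by the full integral gives P = 0.6873.

P ≈ 0.687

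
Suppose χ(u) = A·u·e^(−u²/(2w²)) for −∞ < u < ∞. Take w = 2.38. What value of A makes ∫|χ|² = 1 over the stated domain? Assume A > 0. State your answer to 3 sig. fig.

A ≈ 0.289

Normalization requires ∫|χ|² du = 1, integrated from −∞ to ∞.
With ∫_{−∞}^{∞} u^(2m) e^(−αu²) du = (2m−1)!!·√π / (2^m α^(m+1/2)), the integral (without the A² prefactor) comes out to √(π)·w^3/2.
Setting this equal to 1 gives A² = 1/(√(π)·w^3/2).
Plugging in w = 2.38 yields A = 0.2893.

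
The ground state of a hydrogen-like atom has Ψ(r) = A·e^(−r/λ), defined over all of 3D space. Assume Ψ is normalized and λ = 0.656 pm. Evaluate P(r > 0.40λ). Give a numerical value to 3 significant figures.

With dV = 4πr²dr, the probability is ∫|Ψ|² dV over r > 0.40λ.
The full normalization integral is A²·[π·λ^3] = 1, fixing A².
In terms of u = r/λ (A², 4π and the length scale all cancel between numerator and denominator), P = [∫_{0.40}^{∞} u^2·e^(-2·u) du] / [∫_{0}^{∞} u^2·e^(-2·u) du].
With ∫ u^2·e^(-2·u) du = -(2·u^2 + 2·u + 1)·e^(-2·u)/4 + C, the region integral is 53·e^(-4/5)/100 and the full one is 1/4.
The region integral divided by the full integral gives P = 0.9526.

P ≈ 0.953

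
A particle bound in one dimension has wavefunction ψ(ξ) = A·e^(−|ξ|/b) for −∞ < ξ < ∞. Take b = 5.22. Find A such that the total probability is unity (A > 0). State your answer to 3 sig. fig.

A ≈ 0.438

We need A² ∫|f|² dξ = 1, taking the integral from −∞ to ∞.
With ∫₀^∞ ξ^0 e^(−αξ) dξ = 0!/α^1, ∫|ψ|² dξ = A²·(b).
Setting this equal to 1 gives A² = 1/(b).
Plugging in b = 5.22 yields A = 0.4377.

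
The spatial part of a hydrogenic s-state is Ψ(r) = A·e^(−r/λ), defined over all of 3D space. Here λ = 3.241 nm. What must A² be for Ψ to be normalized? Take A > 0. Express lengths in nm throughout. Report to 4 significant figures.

A^2 ≈ 0.009350 nm^(-3)

Normalization requires ∫|Ψ|² 4πr² dr = 1, integrated from 0 to ∞.
The angular integral contributes 4π, leaving ∫₀^∞ r²|Ψ|² dr.
Recall ∫₀^∞ r^m e^(−r/β) dr = m!·β^(m+1), with Ψ = A·e^(−r/λ), the integral evaluates to A²·[π·λ^3].
Setting this equal to 1 gives A² = 1/(π·λ^3).
With λ = 3.241: A² = 0.0093500 and A = 0.096696.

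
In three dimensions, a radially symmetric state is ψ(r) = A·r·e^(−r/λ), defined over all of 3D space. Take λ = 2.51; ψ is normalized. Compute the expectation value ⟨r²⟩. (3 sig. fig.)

⟨r²⟩ = ∫ r^2 |ψ|² 4πr² dr over the full domain.
Recall ∫₀^∞ r^m e^(−r/β) dr = m!·β^(m+1), the ratio of the moment integral to the normalization integral gives ⟨r²⟩ = 15·λ^2/2.
Putting λ = 2.51 gives 47.25.

⟨r^2⟩ ≈ 47.3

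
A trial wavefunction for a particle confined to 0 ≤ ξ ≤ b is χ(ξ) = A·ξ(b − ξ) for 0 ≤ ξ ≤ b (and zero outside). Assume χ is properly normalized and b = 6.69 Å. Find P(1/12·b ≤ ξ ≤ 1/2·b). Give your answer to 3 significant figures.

P = ∫_{1/12·b}^{1/2·b} |χ(ξ)|² dξ.
The normalization integral ∫|χ|²dξ over the whole domain equals b^5/30·A², and A² cancels in the ratio.
Let u = ξ/b; then A² and the length scale cancel, so P = ∫_{1/12}^{1/2} u^2·(1 - u)^2 du ÷ ∫_{0}^{1} u^2·(1 - u)^2 du.
Using ∫ u^2·(1 - u)^2 du = u^3·(6·u^2 - 15·u + 10)/30, the numerator is ≈ 0.016497 and the denominator is 1/30.
This works out to P = 0.4949.

P ≈ 0.495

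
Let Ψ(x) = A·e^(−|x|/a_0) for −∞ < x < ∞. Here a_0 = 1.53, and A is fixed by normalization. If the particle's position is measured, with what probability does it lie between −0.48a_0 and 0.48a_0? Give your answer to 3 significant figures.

P = ∫_{−0.48a_0}^{0.48a_0} |Ψ(x)|² dx.
The normalization integral ∫|Ψ|²dx over the whole domain equals a_0·A², and A² cancels in the ratio.
By symmetry take twice the x ≥ 0 contribution in numerator and denominator; the 2's cancel. Let u = x/a_0; then A² and the length scale cancel, so P = ∫_{0}^{0.48} e^(-2·u) du ÷ ∫_{0}^{∞} e^(-2·u) du.
Using ∫ e^(-2·u) du = -e^(-2·u)/2, the numerator is 1/2 - e^(-24/25)/2 and the denominator is 1/2.
Evaluating gives P = 0.6171.

P ≈ 0.617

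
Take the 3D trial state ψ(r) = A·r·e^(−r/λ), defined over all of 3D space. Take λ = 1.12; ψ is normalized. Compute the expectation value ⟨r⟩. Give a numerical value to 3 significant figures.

⟨r⟩ ≈ 2.80

By definition ⟨r⟩ = ∫ r |ψ(r)|² 4πr² dr.
With ∫₀^∞ r^5 e^(−αr) dr = 5!/α^6, evaluating both integrals, ⟨r⟩ = 5·λ/2.
Putting λ = 1.12 gives 2.800.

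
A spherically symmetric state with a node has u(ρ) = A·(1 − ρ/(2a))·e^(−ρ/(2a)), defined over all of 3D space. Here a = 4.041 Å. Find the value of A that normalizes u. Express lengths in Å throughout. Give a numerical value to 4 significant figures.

Require ∫ |u|² 4πρ² dρ = 1 over the whole domain.
Using ∫₀^∞ ρⁿ e^(−αρ) dρ = n!/αⁿ⁺¹, with u = A·(1 − ρ/(2a))·e^(−ρ/(2a)), the integral evaluates to A²·[8·π·a^3].
So A² = (8·π·a^3)^(−1).
Plugging in a = 4.041 yields A = 0.024555.

A ≈ 0.02456 Å^(-3/2)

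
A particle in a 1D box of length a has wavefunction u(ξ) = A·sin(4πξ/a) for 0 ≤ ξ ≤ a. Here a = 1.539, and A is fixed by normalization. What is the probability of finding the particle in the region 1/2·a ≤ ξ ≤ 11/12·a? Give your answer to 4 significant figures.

The probability is P = ∫ |u|² dξ over [1/2·a, 11/12·a].
With A² fixed by ∫|u|² = 1, i.e. A² = (a/2)^(−1), substitute and integrate.
Let t = ξ/a; then A² and the length scale cancel, so P = ∫_{1/2}^{11/12} sin(4·π·t)^2 dt ÷ ∫_{0}^{1} sin(4·π·t)^2 dt.
Using ∫ sin(4·π·t)^2 dt = t/2 - sin(4·π·t)·cos(4·π·t)/(8·π), the numerator is √(3)/(32·π) + 5/24 and the denominator is 1/2.
The result is P = √(3)/(16·π) + 5/12.

P ≈ 0.4511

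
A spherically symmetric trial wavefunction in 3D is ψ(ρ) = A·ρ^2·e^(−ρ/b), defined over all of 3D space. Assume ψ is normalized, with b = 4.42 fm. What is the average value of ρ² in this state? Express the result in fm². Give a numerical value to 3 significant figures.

⟨ρ²⟩ = ∫ ρ^2 |ψ|² 4πρ² dρ over the full domain.
Recall ∫₀^∞ ρ^m e^(−ρ/β) dρ = m!·β^(m+1), since the A² factors cancel between numerator and denominator, ⟨ρ²⟩ = 14·b^2.
With b = 4.42, ⟨ρ^2⟩ = 273.5.

⟨ρ^2⟩ ≈ 274 fm^2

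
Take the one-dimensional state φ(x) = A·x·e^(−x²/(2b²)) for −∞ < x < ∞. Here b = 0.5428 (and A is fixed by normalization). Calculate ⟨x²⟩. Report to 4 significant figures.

⟨x²⟩ = ∫ x^2 |φ|² dx over the full domain.
Differentiating ∫e^(−αx²) dx = √(π/α) under α to get the higher moments, the ratio of the moment integral to the normalization integral gives ⟨x²⟩ = 3·b^2/2.
Putting b = 0.5428 gives 0.44195.

⟨x^2⟩ ≈ 0.4419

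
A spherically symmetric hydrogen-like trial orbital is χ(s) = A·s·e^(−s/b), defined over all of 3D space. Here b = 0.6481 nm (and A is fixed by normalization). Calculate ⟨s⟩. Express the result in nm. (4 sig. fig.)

The expectation value is the |χ|²-weighted average of s: ∫ s|χ|² 4πs² ds.
Using ∫₀^∞ sⁿ e^(−αs) ds = n!/αⁿ⁺¹, since the A² factors cancel between numerator and denominator, ⟨s⟩ = 5·b/2.
Putting b = 0.6481 gives 1.6203.

⟨s⟩ ≈ 1.620 nm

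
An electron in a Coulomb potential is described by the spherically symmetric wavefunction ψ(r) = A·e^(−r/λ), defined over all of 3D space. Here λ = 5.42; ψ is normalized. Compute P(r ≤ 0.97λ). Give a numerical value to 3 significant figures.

Integrate the radial probability density 4πr²|ψ|² over r ≤ 0.97λ.
The full normalization integral is A²·[π·λ^3] = 1, fixing A².
In terms of u = r/λ (A², 4π and the length scale all cancel between numerator and denominator), P = [∫_{0}^{0.97} u^2·e^(-2·u) du] / [∫_{0}^{∞} u^2·e^(-2·u) du].
An antiderivative of u^2·e^(-2·u) is -(2·u^2 + 2·u + 1)·e^(-2·u)/4; evaluating from 0 to 0.97 gives ≈ 0.076772, while the full integral is 1/4.
Taking the ratio yields P = 0.3071.

P ≈ 0.307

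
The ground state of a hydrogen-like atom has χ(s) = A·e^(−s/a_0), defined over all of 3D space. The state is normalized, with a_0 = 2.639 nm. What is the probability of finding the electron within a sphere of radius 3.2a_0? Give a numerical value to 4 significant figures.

With dV = 4πs²ds, the probability is ∫|χ|² dV over s ≤ 3.2a_0.
Normalization gives A² = 1/(π·a_0^3).
Substituting u = s/a_0, A², 4π and the length scale all cancel in the ratio: P = ∫_{0}^{3.2} u^2·e^(-2·u) du / ∫_{0}^{∞} u^2·e^(-2·u) du.
With ∫ u^2·e^(-2·u) du = -(2·u^2 + 2·u + 1)·e^(-2·u)/4 + C, the region integral is 1/4 - 697·e^(-32/5)/100 and the full one is 1/4.
Taking the ratio yields P = 0.95368.

P ≈ 0.9537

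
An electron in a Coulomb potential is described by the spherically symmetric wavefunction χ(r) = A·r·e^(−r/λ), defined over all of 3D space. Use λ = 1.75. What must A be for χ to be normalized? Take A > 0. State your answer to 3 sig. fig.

Normalization requires ∫|χ|² 4πr² dr = 1, integrated from 0 to ∞.
The angular integral contributes 4π, leaving ∫₀^∞ r²|χ|² dr.
With χ = A·r·e^(−r/λ), the integral evaluates to A²·[3·π·λ^5].
Setting this equal to 1 gives A² = 1/(3·π·λ^5).
With λ = 1.75: A² = 0.006465 and A = 0.08040.

A ≈ 0.0804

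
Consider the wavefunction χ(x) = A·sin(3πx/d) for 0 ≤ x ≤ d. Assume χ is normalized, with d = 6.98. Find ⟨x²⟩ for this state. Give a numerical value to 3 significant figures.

⟨x^2⟩ ≈ 16.0

By definition ⟨x²⟩ = ∫ x^2 |χ(x)|² dx.
The ratio of the moment integral to the normalization integral gives ⟨x²⟩ = -d^2/(18·π^2) + d^2/3.
With d = 6.98, ⟨x^2⟩ = 15.97.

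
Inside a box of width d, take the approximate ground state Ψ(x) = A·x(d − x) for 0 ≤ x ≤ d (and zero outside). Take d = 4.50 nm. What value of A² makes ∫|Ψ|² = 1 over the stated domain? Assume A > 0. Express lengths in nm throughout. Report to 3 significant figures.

A^2 ≈ 0.0163 nm^(-5)

Require ∫ |Ψ|² dx = 1 over the whole domain.
Expanding the polynomial and integrating term by term, carrying out the integral gives A² · d^5/30.
Plugging in d = 4.50 yields A = 0.1275.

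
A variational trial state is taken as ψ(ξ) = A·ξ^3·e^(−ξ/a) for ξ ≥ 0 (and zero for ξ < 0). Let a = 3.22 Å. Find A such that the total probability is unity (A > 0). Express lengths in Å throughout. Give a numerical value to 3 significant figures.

Normalization requires ∫|ψ|² dξ = 1, integrated from 0 to ∞.
Recall ∫₀^∞ ξ^m e^(−ξ/β) dξ = m!·β^(m+1), with ψ = A·ξ^3·e^(−ξ/a), the integral evaluates to A²·[45·a^7/8].
Setting this equal to 1 gives A² = 1/(45·a^7/8).
Substituting a = 3.22 gives A² = 0.00004953, so A = 0.007038.

A ≈ 0.00704 Å^(-7/2)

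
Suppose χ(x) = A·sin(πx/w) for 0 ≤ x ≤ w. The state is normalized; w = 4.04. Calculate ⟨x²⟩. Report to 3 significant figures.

The expectation value is the |χ|²-weighted average of x^2: ∫ x^2|χ|² dx.
Evaluating both integrals, ⟨x²⟩ = -w^2/(2·π^2) + w^2/3.
With w = 4.04, ⟨x^2⟩ = 4.614.

⟨x^2⟩ ≈ 4.61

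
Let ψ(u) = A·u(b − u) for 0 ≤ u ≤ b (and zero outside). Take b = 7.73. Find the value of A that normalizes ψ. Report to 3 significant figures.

A ≈ 0.0330

Require ∫ |ψ|² du = 1 over the whole domain.
The integral (without the A² prefactor) comes out to b^5/30.
Hence A² = 1/[b^5/30].
With b = 7.73: A² = 0.001087 and A = 0.03297.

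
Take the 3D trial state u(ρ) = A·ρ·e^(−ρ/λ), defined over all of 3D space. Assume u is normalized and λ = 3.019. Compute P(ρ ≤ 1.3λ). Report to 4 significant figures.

P ≈ 0.1226

P = ∫ |u|² 4πρ² dρ over ρ ≤ 1.3λ.
A² is fixed by ∫₀^∞ 4πρ²|u|² dρ = 1, i.e. A² = (3·π·λ^5)^(−1).
Let t = ρ/λ; then A², 4π and the length scale all cancel, so P = ∫_{0}^{1.3} t^4·e^(-2·t) dt ÷ ∫_{0}^{∞} t^4·e^(-2·t) dt.
Using ∫ t^4·e^(-2·t) dt = -(t^4/2 + t^3 + 3·t^2/2 + 3·t/2 + 3/4)·e^(-2·t), the numerator is ≈ 0.0919324 and the denominator is 3/4.
The region integral divided by the full integral gives P = 0.12258.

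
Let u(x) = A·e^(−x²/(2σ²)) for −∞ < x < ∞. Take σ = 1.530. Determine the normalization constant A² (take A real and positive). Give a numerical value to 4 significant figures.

Require ∫ |u|² dx = 1 over the whole domain.
With u = A·e^(−x²/(2σ²)), the integral evaluates to A²·[√(π)·σ].
Substituting σ = 1.530 gives A² = 0.36875, so A = 0.60725.

A^2 ≈ 0.3688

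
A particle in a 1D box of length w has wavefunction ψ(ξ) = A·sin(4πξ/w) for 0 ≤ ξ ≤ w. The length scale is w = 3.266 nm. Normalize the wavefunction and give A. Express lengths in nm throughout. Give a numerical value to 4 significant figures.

We need A² ∫|f|² dξ = 1, taking the integral from 0 to w.
Using sin²θ = (1 − cos 2θ)/2, carrying out the integral gives A² · w/2.
Hence A² = 1/[w/2].
Plugging in w = 3.266 yields A = 0.78254.

A ≈ 0.7825 nm^(-1/2)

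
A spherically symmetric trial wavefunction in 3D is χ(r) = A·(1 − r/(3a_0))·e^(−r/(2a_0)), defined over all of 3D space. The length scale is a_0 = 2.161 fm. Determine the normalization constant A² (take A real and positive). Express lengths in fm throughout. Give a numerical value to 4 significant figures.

A^2 ≈ 0.01183 fm^(-3)

We need A² ∫|f|² 4πr² dr = 1, taking the integral from 0 to ∞.
In 3D with spherical symmetry the volume element is 4πr² dr.
Recall ∫₀^∞ r^m e^(−r/β) dr = m!·β^(m+1), carrying out the integral gives A² · 8·π·a_0^3/3.
Plugging in a_0 = 2.161 yields A = 0.10876.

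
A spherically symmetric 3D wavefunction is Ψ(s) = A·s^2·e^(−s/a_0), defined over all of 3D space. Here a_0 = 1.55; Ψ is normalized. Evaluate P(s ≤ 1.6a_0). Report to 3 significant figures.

P ≈ 0.0446

P = ∫ |Ψ|² 4πs² ds over s ≤ 1.6a_0.
The full normalization integral is A²·[45·π·a_0^7/2] = 1, fixing A².
Let u = s/a_0; then A², 4π and the length scale all cancel, so P = ∫_{0}^{1.6} u^6·e^(-2·u) du ÷ ∫_{0}^{∞} u^6·e^(-2·u) du.
With ∫ u^6·e^(-2·u) du = -(4·u^6 + 12·u^5 + 30·u^4 + 60·u^3 + 90·u^2 + 90·u + 45)·e^(-2·u)/8 + C, the region integral is ≈ 0.25098 and the full one is 45/8.
This evaluates to P = 0.04462.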